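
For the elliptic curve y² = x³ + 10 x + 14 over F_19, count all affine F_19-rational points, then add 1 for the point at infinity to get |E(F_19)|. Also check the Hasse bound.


Affine points = {(1, 5), (1, 14), (2, 2), (2, 17), (4, 2), (4, 17), (6, 9), (6, 10), (7, 3), (7, 16), (8, 6), (8, 13), (9, 4), (9, 15), (11, 7), (11, 12), (12, 0), (13, 2), (13, 17), (15, 9), (15, 10), (17, 9), (17, 10)}; affine count = 23; |E(F_19)| = 24.

Discriminant check: Δ ∝ 4a³ + 27b² = 4·10³ + 27·14² = 4·1000 + 27·196 ≡ 1 (mod 19). Nonzero ⇒ E is nonsingular.
For each x ∈ F_19, compute rhs = x³ + 10·x + 14 mod 19, then count y ∈ F_19 with y² ≡ rhs.
  x = 0: rhs = 14, matching y values: none (0 points).
  x = 1: rhs = 6, matching y values: 5, 14 (2 points).
  x = 2: rhs = 4, matching y values: 2, 17 (2 points).
  x = 3: rhs = 14, matching y values: none (0 points).
  x = 4: rhs = 4, matching y values: 2, 17 (2 points).
  x = 5: rhs = 18, matching y values: none (0 points).
  x = 6: rhs = 5, matching y values: 9, 10 (2 points).
  x = 7: rhs = 9, matching y values: 3, 16 (2 points).
  x = 8: rhs = 17, matching y values: 6, 13 (2 points).
  x = 9: rhs = 16, matching y values: 4, 15 (2 points).
  x = 10: rhs = 12, matching y values: none (0 points).
  x = 11: rhs = 11, matching y values: 7, 12 (2 points).
  x = 12: rhs = 0, matching y values: 0 (1 points).
  x = 13: rhs = 4, matching y values: 2, 17 (2 points).
  x = 14: rhs = 10, matching y values: none (0 points).
  x = 15: rhs = 5, matching y values: 9, 10 (2 points).
  x = 16: rhs = 14, matching y values: none (0 points).
  x = 17: rhs = 5, matching y values: 9, 10 (2 points).
  x = 18: rhs = 3, matching y values: none (0 points).
Total affine count: 23.
Full point count |E(F_19)| = 23 + 1 = 24.
Hasse bound: |24 − (19+1)| = |4| = 4 ≤ 2√19 ≈ 8.7178 ✓.


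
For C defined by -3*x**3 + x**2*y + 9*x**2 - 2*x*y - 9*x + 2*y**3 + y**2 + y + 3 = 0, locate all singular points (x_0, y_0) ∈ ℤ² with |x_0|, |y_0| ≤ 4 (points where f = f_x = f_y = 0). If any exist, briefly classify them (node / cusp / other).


Singular points: {(1, 0)}; classification: cusp.

Compute partial derivatives:
  f_x = -9*x**2 + 2*x*y + 18*x - 2*y - 9.
  f_y = x**2 - 2*x + 6*y**2 + 2*y + 1.
Scan x_0 ∈ {−4, ..., 4}. For each x_0, f_y(x_0, y) is a polynomial in y; find its integer roots y ∈ {−4, ..., 4}, then test f_x and f at those candidates.
  x = -4: f_y(-4, y) = 6*y**2 + 2*y + 25; no integer root y with |y| ≤ 4.
  x = -3: f_y(-3, y) = 6*y**2 + 2*y + 16; no integer root y with |y| ≤ 4.
  x = -2: f_y(-2, y) = 6*y**2 + 2*y + 9; no integer root y with |y| ≤ 4.
  x = -1: f_y(-1, y) = 6*y**2 + 2*y + 4; no integer root y with |y| ≤ 4.
  x = 0: f_y(0, y) = 6*y**2 + 2*y + 1; no integer root y with |y| ≤ 4.
  x = 1: f_y(1, y) = 6*y**2 + 2*y; vanishes at y ∈ {0}. (1, 0): f_x = 0, f = 0 — SINGULAR.
  x = 2: f_y(2, y) = 6*y**2 + 2*y + 1; no integer root y with |y| ≤ 4.
  x = 3: f_y(3, y) = 6*y**2 + 2*y + 4; no integer root y with |y| ≤ 4.
  x = 4: f_y(4, y) = 6*y**2 + 2*y + 9; no integer root y with |y| ≤ 4.
Only singular point on the grid: (1, 0).
Classify: substitute x = 1 + u, y = 0 + v and expand: f = -3*u**3 + u**2*v + 2*v**3 + v**2.
No constant or linear terms (consistent with a singular point). Quadratic part: v**2. Cubic part: -3*u**3 + u**2*v + 2*v**3.
The quadratic part v**2 is a perfect square, so there is a single (double) tangent line v = 0, i.e. y = 0. Restricting the cubic part to that line (v = 0) leaves -3*u**3 ≠ 0, so f is not divisible by v and the branch is v² ≈ 3*u**3 to lowest order — this is a cusp.
Classification: cusp.


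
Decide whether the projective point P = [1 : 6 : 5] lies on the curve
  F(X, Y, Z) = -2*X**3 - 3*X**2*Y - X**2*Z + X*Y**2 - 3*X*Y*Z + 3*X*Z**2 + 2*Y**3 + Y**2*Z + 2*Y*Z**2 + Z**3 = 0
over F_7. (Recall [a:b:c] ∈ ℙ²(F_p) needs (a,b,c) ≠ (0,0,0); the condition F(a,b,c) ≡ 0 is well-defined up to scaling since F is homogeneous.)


F(1,6,5) ≡ 4 (mod 7); P is NOT on the curve.

Evaluate F(1, 6, 5) term-by-term (mod 7).
  -2*X**3 ↦ -2·1·1·1 = -2
  -3*X**2*Y ↦ -3·1·6·1 = -18
  -X**2*Z ↦ -1·1·1·5 = -5
  X*Y**2 ↦ 1·1·36·1 = 36
  -3*X*Y*Z ↦ -3·1·6·5 = -90
  3*X*Z**2 ↦ 3·1·1·25 = 75
  2*Y**3 ↦ 2·1·216·1 = 432
  Y**2*Z ↦ 1·1·36·5 = 180
  2*Y*Z**2 ↦ 2·1·6·25 = 300
  Z**3 ↦ 1·1·1·125 = 125
Sum: F(1, 6, 5) = (-2) + (-18) + (-5) + (36) + (-90) + (75) + (432) + (180) + (300) + (125) = 1033.
Reducing mod 7: 1033 ≡ 4 (mod 7).
Since F(a, b, c) ≡ 4 ≠ 0 (mod 7), P does NOT lie on the curve.


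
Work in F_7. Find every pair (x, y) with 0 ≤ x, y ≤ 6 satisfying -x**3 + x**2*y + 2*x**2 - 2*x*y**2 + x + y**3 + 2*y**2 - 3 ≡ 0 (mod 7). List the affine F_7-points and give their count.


Affine F_7-points: {(0, 1), (0, 3), (2, 2)}; count = 3.

For each of the 49 pairs (x, y) ∈ F_7², evaluate f(x, y) mod 7. Record the zeros.
  x = 0: [0↦4, 1↦0, 2↦6, 3↦0, 4↦2, 5↦4, 6↦5]  zeros at y ∈ {1, 3}
  x = 1: [0↦6, 1↦1, 2↦2, 3↦1, 4↦4, 5↦3, 6↦4]  zeros at y ∈ ∅
  x = 2: [0↦6, 1↦2, 2↦0, 3↦6, 4↦5, 5↦3, 6↦6]  zeros at y ∈ {2}
  x = 3: [0↦5, 1↦4, 2↦1, 3↦2, 4↦6, 5↦5, 6↦5]  zeros at y ∈ ∅
  x = 4: [0↦4, 1↦1, 2↦6, 3↦4, 4↦1, 5↦3, 6↦2]  zeros at y ∈ ∅
  x = 5: [0↦4, 1↦1, 2↦2, 3↦6, 4↦5, 5↦5, 6↦5]  zeros at y ∈ ∅
  x = 6: [0↦6, 1↦5, 2↦4, 3↦2, 4↦5, 5↦5, 6↦1]  zeros at y ∈ ∅
Collecting zeros: affine points = {(0, 1), (0, 3), (2, 2)}.
Total count |C(F_7)_aff| = 3.


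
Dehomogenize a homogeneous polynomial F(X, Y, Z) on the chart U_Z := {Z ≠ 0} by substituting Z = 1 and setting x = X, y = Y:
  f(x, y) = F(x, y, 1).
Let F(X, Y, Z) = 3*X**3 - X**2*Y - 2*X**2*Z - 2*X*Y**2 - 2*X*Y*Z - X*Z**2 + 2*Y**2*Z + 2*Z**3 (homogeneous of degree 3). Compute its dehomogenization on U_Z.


f(x, y) = 3*x**3 - x**2*y - 2*x**2 - 2*x*y**2 - 2*x*y - x + 2*y**2 + 2

On U_Z we set Z = 1. Each monomial c·X^i·Y^j·Z^k in F becomes c·x^i·y^j·1^k = c·x^i·y^j.
Substituting Z = 1: F(X, Y, 1) = 3*x**3 - x**2*y - 2*x**2 - 2*x*y**2 - 2*x*y - x + 2*y**2 + 2.
Note: deg(f) ≤ deg(F) = 3; strict inequality happens when F is divisible by Z (lost terms).


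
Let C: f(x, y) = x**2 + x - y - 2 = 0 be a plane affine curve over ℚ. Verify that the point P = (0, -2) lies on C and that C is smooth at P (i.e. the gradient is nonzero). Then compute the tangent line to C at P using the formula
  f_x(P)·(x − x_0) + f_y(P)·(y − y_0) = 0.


Tangent line at P: x - y - 2 = 0.

Step 1: f(0, -2) = 0, so P lies on C.
Step 2: partial derivatives
  f_x(x, y) = 2*x + 1, f_y(x, y) = -1.
  f_x(P) = 1, f_y(P) = -1 (gradient nonzero, so P is smooth).
Step 3: tangent line at P: 1·(x − 0) + -1·(y − -2) = 0.
Expanding: x - y - 2 = 0.


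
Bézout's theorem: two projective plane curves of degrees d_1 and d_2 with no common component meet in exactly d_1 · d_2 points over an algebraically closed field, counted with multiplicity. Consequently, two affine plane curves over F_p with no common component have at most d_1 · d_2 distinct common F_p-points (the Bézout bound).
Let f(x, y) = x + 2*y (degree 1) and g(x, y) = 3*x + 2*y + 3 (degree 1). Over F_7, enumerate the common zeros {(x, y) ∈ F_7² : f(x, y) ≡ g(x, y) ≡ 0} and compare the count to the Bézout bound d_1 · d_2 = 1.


Common zeros: {(2, 6)}; count = 1; Bézout bound = 1.

deg(f) = 1, deg(g) = 1, so Bézout bound = 1.
Scan x ∈ F_7. For each x, list the y ∈ F_7 with f(x, y) ≡ 0 and those with g(x, y) ≡ 0 (mod 7); the common zeros in that column are the intersection.
  x = 0: f ≡ 0 at y ∈ {0}; g ≡ 0 at y ∈ {2}; common: ∅.
  x = 1: f ≡ 0 at y ∈ {3}; g ≡ 0 at y ∈ {4}; common: ∅.
  x = 2: f ≡ 0 at y ∈ {6}; g ≡ 0 at y ∈ {6}; common: {6}.
  x = 3: f ≡ 0 at y ∈ {2}; g ≡ 0 at y ∈ {1}; common: ∅.
  x = 4: f ≡ 0 at y ∈ {5}; g ≡ 0 at y ∈ {3}; common: ∅.
  x = 5: f ≡ 0 at y ∈ {1}; g ≡ 0 at y ∈ {5}; common: ∅.
  x = 6: f ≡ 0 at y ∈ {4}; g ≡ 0 at y ∈ {0}; common: ∅.
Collecting: common zeros = {(2, 6)}, so the count is 1.
Comparison with the Bézout bound: 1 ≤ 1 = deg(f)·deg(g), as expected for curves with no common component (the bound is attained).


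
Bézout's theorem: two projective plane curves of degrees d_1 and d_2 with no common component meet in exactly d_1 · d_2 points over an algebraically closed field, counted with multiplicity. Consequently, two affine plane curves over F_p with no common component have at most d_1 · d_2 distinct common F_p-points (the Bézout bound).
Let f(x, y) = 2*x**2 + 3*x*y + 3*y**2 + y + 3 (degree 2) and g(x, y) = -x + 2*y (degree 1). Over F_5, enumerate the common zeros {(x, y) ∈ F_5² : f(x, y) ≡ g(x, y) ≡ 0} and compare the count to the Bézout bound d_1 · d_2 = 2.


Common zeros: ∅; count = 0; Bézout bound = 2.

deg(f) = 2, deg(g) = 1, so Bézout bound = 2.
Scan x ∈ F_5. For each x, list the y ∈ F_5 with f(x, y) ≡ 0 and those with g(x, y) ≡ 0 (mod 5); the common zeros in that column are the intersection.
  x = 0: f ≡ 0 at y ∈ {4}; g ≡ 0 at y ∈ {0}; common: ∅.
  x = 1: f ≡ 0 at y ∈ {0, 2}; g ≡ 0 at y ∈ {3}; common: ∅.
  x = 2: f ≡ 0 at y ∈ ∅; g ≡ 0 at y ∈ {1}; common: ∅.
  x = 3: f ≡ 0 at y ∈ ∅; g ≡ 0 at y ∈ {4}; common: ∅.
  x = 4: f ≡ 0 at y ∈ {0, 4}; g ≡ 0 at y ∈ {2}; common: ∅.
Collecting: common zeros = ∅, so the count is 0.
Comparison with the Bézout bound: 0 ≤ 2 = deg(f)·deg(g), as expected for curves with no common component (the affine F_5-count falls short of the bound because intersections may lie at infinity, over extension fields, or carry multiplicity).


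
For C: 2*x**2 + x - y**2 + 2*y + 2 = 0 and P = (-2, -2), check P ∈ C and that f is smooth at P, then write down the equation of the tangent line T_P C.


Tangent line at P: -7*x + 6*y - 2 = 0.

Step 1: f(-2, -2) = 0, so P lies on C.
Step 2: partial derivatives
  f_x(x, y) = 4*x + 1, f_y(x, y) = 2 - 2*y.
  f_x(P) = -7, f_y(P) = 6 (gradient nonzero, so P is smooth).
Step 3: tangent line at P: -7·(x − -2) + 6·(y − -2) = 0.
Expanding: -7*x + 6*y - 2 = 0.


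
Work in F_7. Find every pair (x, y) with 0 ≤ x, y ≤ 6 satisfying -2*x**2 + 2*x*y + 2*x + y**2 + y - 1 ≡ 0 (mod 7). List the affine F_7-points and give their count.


Affine F_7-points: {(6, 4)}; count = 1.

For each of the 49 pairs (x, y) ∈ F_7², evaluate f(x, y) mod 7. Record the zeros.
  x = 0: [0↦6, 1↦1, 2↦5, 3↦4, 4↦5, 5↦1, 6↦6]  zeros at y ∈ ∅
  x = 1: [0↦6, 1↦3, 2↦2, 3↦3, 4↦6, 5↦4, 6↦4]  zeros at y ∈ ∅
  x = 2: [0↦2, 1↦1, 2↦2, 3↦5, 4↦3, 5↦3, 6↦5]  zeros at y ∈ ∅
  x = 3: [0↦1, 1↦2, 2↦5, 3↦3, 4↦3, 5↦5, 6↦2]  zeros at y ∈ ∅
  x = 4: [0↦3, 1↦6, 2↦4, 3↦4, 4↦6, 5↦3, 6↦2]  zeros at y ∈ ∅
  x = 5: [0↦1, 1↦6, 2↦6, 3↦1, 4↦5, 5↦4, 6↦5]  zeros at y ∈ ∅
  x = 6: [0↦2, 1↦2, 2↦4, 3↦1, 4↦0, 5↦1, 6↦4]  zeros at y ∈ {4}
Collecting zeros: affine points = {(6, 4)}.
Total count |C(F_7)_aff| = 1.


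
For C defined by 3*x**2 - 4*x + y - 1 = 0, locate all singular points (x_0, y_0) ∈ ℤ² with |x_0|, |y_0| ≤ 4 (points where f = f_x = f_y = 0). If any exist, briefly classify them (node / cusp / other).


No singular points in the scanned grid; C is smooth there.

Compute partial derivatives:
  f_x = 6*x - 4.
  f_y = 1.
f_y = 1 is a nonzero constant, so f_y never vanishes: no point (x, y) can satisfy f = f_x = f_y = 0. In particular no (x, y) ∈ {−4, ..., 4}² is singular; the curve is smooth.


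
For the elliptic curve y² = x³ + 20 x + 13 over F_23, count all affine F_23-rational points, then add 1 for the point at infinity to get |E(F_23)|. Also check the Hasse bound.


Affine points = {(0, 6), (0, 17), (3, 10), (3, 13), (5, 10), (5, 13), (6, 2), (6, 21), (7, 6), (7, 17), (8, 8), (8, 15), (9, 5), (9, 18), (11, 0), (12, 7), (12, 16), (13, 3), (13, 20), (14, 1), (14, 22), (15, 10), (15, 13), (16, 6), (16, 17), (18, 8), (18, 15), (20, 8), (20, 15)}; affine count = 29; |E(F_23)| = 30.

Discriminant check: Δ ∝ 4a³ + 27b² = 4·20³ + 27·13² = 4·8000 + 27·169 ≡ 16 (mod 23). Nonzero ⇒ E is nonsingular.
For each x ∈ F_23, compute rhs = x³ + 20·x + 13 mod 23, then count y ∈ F_23 with y² ≡ rhs.
  x = 0: rhs = 13, matching y values: 6, 17 (2 points).
  x = 1: rhs = 11, matching y values: none (0 points).
  x = 2: rhs = 15, matching y values: none (0 points).
  x = 3: rhs = 8, matching y values: 10, 13 (2 points).
  x = 4: rhs = 19, matching y values: none (0 points).
  x = 5: rhs = 8, matching y values: 10, 13 (2 points).
  x = 6: rhs = 4, matching y values: 2, 21 (2 points).
  x = 7: rhs = 13, matching y values: 6, 17 (2 points).
  x = 8: rhs = 18, matching y values: 8, 15 (2 points).
  x = 9: rhs = 2, matching y values: 5, 18 (2 points).
  x = 10: rhs = 17, matching y values: none (0 points).
  x = 11: rhs = 0, matching y values: 0 (1 points).
  x = 12: rhs = 3, matching y values: 7, 16 (2 points).
  x = 13: rhs = 9, matching y values: 3, 20 (2 points).
  x = 14: rhs = 1, matching y values: 1, 22 (2 points).
  x = 15: rhs = 8, matching y values: 10, 13 (2 points).
  x = 16: rhs = 13, matching y values: 6, 17 (2 points).
  x = 17: rhs = 22, matching y values: none (0 points).
  x = 18: rhs = 18, matching y values: 8, 15 (2 points).
  x = 19: rhs = 7, matching y values: none (0 points).
  x = 20: rhs = 18, matching y values: 8, 15 (2 points).
  x = 21: rhs = 11, matching y values: none (0 points).
  x = 22: rhs = 15, matching y values: none (0 points).
Total affine count: 29.
Full point count |E(F_23)| = 29 + 1 = 30.
Hasse bound: |30 − (23+1)| = |6| = 6 ≤ 2√23 ≈ 9.5917 ✓.


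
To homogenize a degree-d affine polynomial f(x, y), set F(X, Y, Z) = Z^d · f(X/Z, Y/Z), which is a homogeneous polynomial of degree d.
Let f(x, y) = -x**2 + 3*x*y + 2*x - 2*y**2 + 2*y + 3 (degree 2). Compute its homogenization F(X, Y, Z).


F(X, Y, Z) = -X**2 + 3*X*Y + 2*X*Z - 2*Y**2 + 2*Y*Z + 3*Z**2

deg(f) = 2.
Substitute x = X/Z, y = Y/Z into f, then multiply by Z^2.
  monomial -1·x^2·y^0 ↦ -1·X^2·Y^0·Z^0.
  monomial 3·x^1·y^1 ↦ 3·X^1·Y^1·Z^0.
  monomial 2·x^1·y^0 ↦ 2·X^1·Y^0·Z^1.
  monomial -2·x^0·y^2 ↦ -2·X^0·Y^2·Z^0.
  monomial 2·x^0·y^1 ↦ 2·X^0·Y^1·Z^1.
  monomial 3·x^0·y^0 ↦ 3·X^0·Y^0·Z^2.
Collecting: F(X, Y, Z) = -X**2 + 3*X*Y + 2*X*Z - 2*Y**2 + 2*Y*Z + 3*Z**2.


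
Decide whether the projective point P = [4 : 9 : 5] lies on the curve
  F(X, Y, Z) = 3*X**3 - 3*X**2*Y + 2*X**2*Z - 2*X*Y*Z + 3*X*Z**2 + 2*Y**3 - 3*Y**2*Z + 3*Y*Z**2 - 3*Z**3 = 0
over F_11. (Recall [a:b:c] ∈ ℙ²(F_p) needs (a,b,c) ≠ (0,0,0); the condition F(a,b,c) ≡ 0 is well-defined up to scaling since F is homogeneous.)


F(4,9,5) ≡ 7 (mod 11); P is NOT on the curve.

Evaluate F(4, 9, 5) term-by-term (mod 11).
  3*X**3 ↦ 3·64·1·1 = 192
  -3*X**2*Y ↦ -3·16·9·1 = -432
  2*X**2*Z ↦ 2·16·1·5 = 160
  -2*X*Y*Z ↦ -2·4·9·5 = -360
  3*X*Z**2 ↦ 3·4·1·25 = 300
  2*Y**3 ↦ 2·1·729·1 = 1458
  -3*Y**2*Z ↦ -3·1·81·5 = -1215
  3*Y*Z**2 ↦ 3·1·9·25 = 675
  -3*Z**3 ↦ -3·1·1·125 = -375
Sum: F(4, 9, 5) = (192) + (-432) + (160) + (-360) + (300) + (1458) + (-1215) + (675) + (-375) = 403.
Reducing mod 11: 403 ≡ 7 (mod 11).
Since F(a, b, c) ≡ 7 ≠ 0 (mod 11), P does NOT lie on the curve.


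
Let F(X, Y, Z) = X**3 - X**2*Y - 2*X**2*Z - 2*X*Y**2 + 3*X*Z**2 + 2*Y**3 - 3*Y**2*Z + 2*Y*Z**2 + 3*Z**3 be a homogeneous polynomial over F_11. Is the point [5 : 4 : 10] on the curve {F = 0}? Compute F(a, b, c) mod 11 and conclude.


F(5,4,10) ≡ 1 (mod 11); P is NOT on the curve.

Evaluate F(5, 4, 10) term-by-term (mod 11).
  X**3 ↦ 1·125·1·1 = 125
  -X**2*Y ↦ -1·25·4·1 = -100
  -2*X**2*Z ↦ -2·25·1·10 = -500
  -2*X*Y**2 ↦ -2·5·16·1 = -160
  3*X*Z**2 ↦ 3·5·1·100 = 1500
  2*Y**3 ↦ 2·1·64·1 = 128
  -3*Y**2*Z ↦ -3·1·16·10 = -480
  2*Y*Z**2 ↦ 2·1·4·100 = 800
  3*Z**3 ↦ 3·1·1·1000 = 3000
Sum: F(5, 4, 10) = (125) + (-100) + (-500) + (-160) + (1500) + (128) + (-480) + (800) + (3000) = 4313.
Reducing mod 11: 4313 ≡ 1 (mod 11).
Since F(a, b, c) ≡ 1 ≠ 0 (mod 11), P does NOT lie on the curve.


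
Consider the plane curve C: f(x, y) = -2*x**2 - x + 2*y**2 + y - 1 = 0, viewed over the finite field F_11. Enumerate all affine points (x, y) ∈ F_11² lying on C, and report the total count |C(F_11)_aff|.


Affine F_11-points: {(0, 6), (0, 10), (1, 8), (2, 0), (2, 5), (3, 0), (3, 5), (4, 8), (5, 6), (5, 10)}; count = 10.

For each of the 121 pairs (x, y) ∈ F_11², evaluate f(x, y) mod 11. Record the zeros.
  x = 0: [0↦10, 1↦2, 2↦9, 3↦9, 4↦2, 5↦10, 6↦0, 7↦5, 8↦3, 9↦5, 10↦0]  zeros at y ∈ {6, 10}
  x = 1: [0↦7, 1↦10, 2↦6, 3↦6, 4↦10, 5↦7, 6↦8, 7↦2, 8↦0, 9↦2, 10↦8]  zeros at y ∈ {8}
  x = 2: [0↦0, 1↦3, 2↦10, 3↦10, 4↦3, 5↦0, 6↦1, 7↦6, 8↦4, 9↦6, 10↦1]  zeros at y ∈ {0, 5}
  x = 3: [0↦0, 1↦3, 2↦10, 3↦10, 4↦3, 5↦0, 6↦1, 7↦6, 8↦4, 9↦6, 10↦1]  zeros at y ∈ {0, 5}
  x = 4: [0↦7, 1↦10, 2↦6, 3↦6, 4↦10, 5↦7, 6↦8, 7↦2, 8↦0, 9↦2, 10↦8]  zeros at y ∈ {8}
  x = 5: [0↦10, 1↦2, 2↦9, 3↦9, 4↦2, 5↦10, 6↦0, 7↦5, 8↦3, 9↦5, 10↦0]  zeros at y ∈ {6, 10}
  x = 6: [0↦9, 1↦1, 2↦8, 3↦8, 4↦1, 5↦9, 6↦10, 7↦4, 8↦2, 9↦4, 10↦10]  zeros at y ∈ ∅
  x = 7: [0↦4, 1↦7, 2↦3, 3↦3, 4↦7, 5↦4, 6↦5, 7↦10, 8↦8, 9↦10, 10↦5]  zeros at y ∈ ∅
  x = 8: [0↦6, 1↦9, 2↦5, 3↦5, 4↦9, 5↦6, 6↦7, 7↦1, 8↦10, 9↦1, 10↦7]  zeros at y ∈ ∅
  x = 9: [0↦4, 1↦7, 2↦3, 3↦3, 4↦7, 5↦4, 6↦5, 7↦10, 8↦8, 9↦10, 10↦5]  zeros at y ∈ ∅
  x = 10: [0↦9, 1↦1, 2↦8, 3↦8, 4↦1, 5↦9, 6↦10, 7↦4, 8↦2, 9↦4, 10↦10]  zeros at y ∈ ∅
Collecting zeros: affine points = {(0, 6), (0, 10), (1, 8), (2, 0), (2, 5), (3, 0), (3, 5), (4, 8), (5, 6), (5, 10)}.
Total count |C(F_11)_aff| = 10.


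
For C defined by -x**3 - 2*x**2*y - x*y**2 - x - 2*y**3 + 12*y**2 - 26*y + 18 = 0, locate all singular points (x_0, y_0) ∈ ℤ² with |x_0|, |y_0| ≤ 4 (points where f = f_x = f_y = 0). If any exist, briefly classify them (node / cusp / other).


Singular points: {(-1, 2)}; classification: node.

Compute partial derivatives:
  f_x = -3*x**2 - 4*x*y - y**2 - 1.
  f_y = -2*x**2 - 2*x*y - 6*y**2 + 24*y - 26.
Scan x_0 ∈ {−4, ..., 4}. For each x_0, f_y(x_0, y) is a polynomial in y; find its integer roots y ∈ {−4, ..., 4}, then test f_x and f at those candidates.
  x = -4: f_y(-4, y) = -6*y**2 + 32*y - 58; no integer root y with |y| ≤ 4.
  x = -3: f_y(-3, y) = -6*y**2 + 30*y - 44; no integer root y with |y| ≤ 4.
  x = -2: f_y(-2, y) = -6*y**2 + 28*y - 34; no integer root y with |y| ≤ 4.
  x = -1: f_y(-1, y) = -6*y**2 + 26*y - 28; vanishes at y ∈ {2}. (-1, 2): f_x = 0, f = 0 — SINGULAR.
  x = 0: f_y(0, y) = -6*y**2 + 24*y - 26; no integer root y with |y| ≤ 4.
  x = 1: f_y(1, y) = -6*y**2 + 22*y - 28; no integer root y with |y| ≤ 4.
  x = 2: f_y(2, y) = -6*y**2 + 20*y - 34; no integer root y with |y| ≤ 4.
  x = 3: f_y(3, y) = -6*y**2 + 18*y - 44; no integer root y with |y| ≤ 4.
  x = 4: f_y(4, y) = -6*y**2 + 16*y - 58; no integer root y with |y| ≤ 4.
Only singular point on the grid: (-1, 2).
Classify: substitute x = -1 + u, y = 2 + v and expand: f = -u**3 - 2*u**2*v - u**2 - u*v**2 - 2*v**3 + v**2.
No constant or linear terms (consistent with a singular point). Quadratic part: -u**2 + v**2. Cubic part: -u**3 - 2*u**2*v - u*v**2 - 2*v**3.
The quadratic part v**2 - u**2 = (v − u)(v + u) splits into two distinct linear factors, so there are two distinct tangent lines y − 2 = ±(x − -1) — this is a node (ordinary double point).
Classification: node.


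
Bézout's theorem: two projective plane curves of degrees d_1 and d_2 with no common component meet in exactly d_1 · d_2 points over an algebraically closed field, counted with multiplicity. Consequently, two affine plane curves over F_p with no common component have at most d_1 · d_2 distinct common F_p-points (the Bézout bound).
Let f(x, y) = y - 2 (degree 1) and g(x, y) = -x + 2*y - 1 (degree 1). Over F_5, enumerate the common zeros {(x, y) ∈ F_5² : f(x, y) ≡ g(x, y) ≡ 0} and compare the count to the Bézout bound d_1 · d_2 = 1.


Common zeros: {(3, 2)}; count = 1; Bézout bound = 1.

deg(f) = 1, deg(g) = 1, so Bézout bound = 1.
Scan x ∈ F_5. For each x, list the y ∈ F_5 with f(x, y) ≡ 0 and those with g(x, y) ≡ 0 (mod 5); the common zeros in that column are the intersection.
  x = 0: f ≡ 0 at y ∈ {2}; g ≡ 0 at y ∈ {3}; common: ∅.
  x = 1: f ≡ 0 at y ∈ {2}; g ≡ 0 at y ∈ {1}; common: ∅.
  x = 2: f ≡ 0 at y ∈ {2}; g ≡ 0 at y ∈ {4}; common: ∅.
  x = 3: f ≡ 0 at y ∈ {2}; g ≡ 0 at y ∈ {2}; common: {2}.
  x = 4: f ≡ 0 at y ∈ {2}; g ≡ 0 at y ∈ {0}; common: ∅.
Collecting: common zeros = {(3, 2)}, so the count is 1.
Comparison with the Bézout bound: 1 ≤ 1 = deg(f)·deg(g), as expected for curves with no common component (the bound is attained).


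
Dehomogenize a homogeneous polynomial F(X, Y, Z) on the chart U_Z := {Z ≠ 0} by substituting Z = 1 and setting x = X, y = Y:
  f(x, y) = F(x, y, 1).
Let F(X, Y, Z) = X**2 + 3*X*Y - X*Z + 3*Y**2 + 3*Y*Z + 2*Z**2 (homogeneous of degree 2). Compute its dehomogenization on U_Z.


f(x, y) = x**2 + 3*x*y - x + 3*y**2 + 3*y + 2

On U_Z we set Z = 1. Each monomial c·X^i·Y^j·Z^k in F becomes c·x^i·y^j·1^k = c·x^i·y^j.
Substituting Z = 1: F(X, Y, 1) = x**2 + 3*x*y - x + 3*y**2 + 3*y + 2.
Note: deg(f) ≤ deg(F) = 2; strict inequality happens when F is divisible by Z (lost terms).


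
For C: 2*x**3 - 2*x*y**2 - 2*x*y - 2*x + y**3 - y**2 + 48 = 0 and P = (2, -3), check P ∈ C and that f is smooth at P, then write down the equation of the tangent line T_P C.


Tangent line at P: 10*x + 53*y + 139 = 0.

Step 1: f(2, -3) = 0, so P lies on C.
Step 2: partial derivatives
  f_x(x, y) = 6*x**2 - 2*y**2 - 2*y - 2, f_y(x, y) = -4*x*y - 2*x + 3*y**2 - 2*y.
  f_x(P) = 10, f_y(P) = 53 (gradient nonzero, so P is smooth).
Step 3: tangent line at P: 10·(x − 2) + 53·(y − -3) = 0.
Expanding: 10*x + 53*y + 139 = 0.


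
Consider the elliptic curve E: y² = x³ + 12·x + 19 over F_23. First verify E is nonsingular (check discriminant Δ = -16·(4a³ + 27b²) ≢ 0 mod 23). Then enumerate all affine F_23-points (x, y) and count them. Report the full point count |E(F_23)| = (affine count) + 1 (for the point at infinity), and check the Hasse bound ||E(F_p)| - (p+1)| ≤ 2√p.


Affine points = {(1, 3), (1, 20), (3, 6), (3, 17), (4, 4), (4, 19), (6, 10), (6, 13), (7, 3), (7, 20), (8, 11), (8, 12), (10, 9), (10, 14), (13, 7), (13, 16), (15, 3), (15, 20), (16, 11), (16, 12), (18, 8), (18, 15), (20, 5), (20, 18), (22, 11), (22, 12)}; affine count = 26; |E(F_23)| = 27.

Discriminant check: Δ ∝ 4a³ + 27b² = 4·12³ + 27·19² = 4·1728 + 27·361 ≡ 7 (mod 23). Nonzero ⇒ E is nonsingular.
For each x ∈ F_23, compute rhs = x³ + 12·x + 19 mod 23, then count y ∈ F_23 with y² ≡ rhs.
  x = 0: rhs = 19, matching y values: none (0 points).
  x = 1: rhs = 9, matching y values: 3, 20 (2 points).
  x = 2: rhs = 5, matching y values: none (0 points).
  x = 3: rhs = 13, matching y values: 6, 17 (2 points).
  x = 4: rhs = 16, matching y values: 4, 19 (2 points).
  x = 5: rhs = 20, matching y values: none (0 points).
  x = 6: rhs = 8, matching y values: 10, 13 (2 points).
  x = 7: rhs = 9, matching y values: 3, 20 (2 points).
  x = 8: rhs = 6, matching y values: 11, 12 (2 points).
  x = 9: rhs = 5, matching y values: none (0 points).
  x = 10: rhs = 12, matching y values: 9, 14 (2 points).
  x = 11: rhs = 10, matching y values: none (0 points).
  x = 12: rhs = 5, matching y values: none (0 points).
  x = 13: rhs = 3, matching y values: 7, 16 (2 points).
  x = 14: rhs = 10, matching y values: none (0 points).
  x = 15: rhs = 9, matching y values: 3, 20 (2 points).
  x = 16: rhs = 6, matching y values: 11, 12 (2 points).
  x = 17: rhs = 7, matching y values: none (0 points).
  x = 18: rhs = 18, matching y values: 8, 15 (2 points).
  x = 19: rhs = 22, matching y values: none (0 points).
  x = 20: rhs = 2, matching y values: 5, 18 (2 points).
  x = 21: rhs = 10, matching y values: none (0 points).
  x = 22: rhs = 6, matching y values: 11, 12 (2 points).
Total affine count: 26.
Full point count |E(F_23)| = 26 + 1 = 27.
Hasse bound: |27 − (23+1)| = |3| = 3 ≤ 2√23 ≈ 9.5917 ✓.


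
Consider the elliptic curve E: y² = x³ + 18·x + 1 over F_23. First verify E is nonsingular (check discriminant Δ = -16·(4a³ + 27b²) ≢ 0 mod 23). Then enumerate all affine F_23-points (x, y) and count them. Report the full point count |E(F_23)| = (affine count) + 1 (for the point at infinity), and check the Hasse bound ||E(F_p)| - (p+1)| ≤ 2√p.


Affine points = {(0, 1), (0, 22), (3, 6), (3, 17), (5, 3), (5, 20), (6, 7), (6, 16), (8, 6), (8, 17), (9, 8), (9, 15), (10, 10), (10, 13), (11, 9), (11, 14), (12, 6), (12, 17), (15, 9), (15, 14), (18, 4), (18, 19), (19, 7), (19, 16), (20, 9), (20, 14), (21, 7), (21, 16)}; affine count = 28; |E(F_23)| = 29.

Discriminant check: Δ ∝ 4a³ + 27b² = 4·18³ + 27·1² = 4·5832 + 27·1 ≡ 10 (mod 23). Nonzero ⇒ E is nonsingular.
For each x ∈ F_23, compute rhs = x³ + 18·x + 1 mod 23, then count y ∈ F_23 with y² ≡ rhs.
  x = 0: rhs = 1, matching y values: 1, 22 (2 points).
  x = 1: rhs = 20, matching y values: none (0 points).
  x = 2: rhs = 22, matching y values: none (0 points).
  x = 3: rhs = 13, matching y values: 6, 17 (2 points).
  x = 4: rhs = 22, matching y values: none (0 points).
  x = 5: rhs = 9, matching y values: 3, 20 (2 points).
  x = 6: rhs = 3, matching y values: 7, 16 (2 points).
  x = 7: rhs = 10, matching y values: none (0 points).
  x = 8: rhs = 13, matching y values: 6, 17 (2 points).
  x = 9: rhs = 18, matching y values: 8, 15 (2 points).
  x = 10: rhs = 8, matching y values: 10, 13 (2 points).
  x = 11: rhs = 12, matching y values: 9, 14 (2 points).
  x = 12: rhs = 13, matching y values: 6, 17 (2 points).
  x = 13: rhs = 17, matching y values: none (0 points).
  x = 14: rhs = 7, matching y values: none (0 points).
  x = 15: rhs = 12, matching y values: 9, 14 (2 points).
  x = 16: rhs = 15, matching y values: none (0 points).
  x = 17: rhs = 22, matching y values: none (0 points).
  x = 18: rhs = 16, matching y values: 4, 19 (2 points).
  x = 19: rhs = 3, matching y values: 7, 16 (2 points).
  x = 20: rhs = 12, matching y values: 9, 14 (2 points).
  x = 21: rhs = 3, matching y values: 7, 16 (2 points).
  x = 22: rhs = 5, matching y values: none (0 points).
Total affine count: 28.
Full point count |E(F_23)| = 28 + 1 = 29.
Hasse bound: |29 − (23+1)| = |5| = 5 ≤ 2√23 ≈ 9.5917 ✓.


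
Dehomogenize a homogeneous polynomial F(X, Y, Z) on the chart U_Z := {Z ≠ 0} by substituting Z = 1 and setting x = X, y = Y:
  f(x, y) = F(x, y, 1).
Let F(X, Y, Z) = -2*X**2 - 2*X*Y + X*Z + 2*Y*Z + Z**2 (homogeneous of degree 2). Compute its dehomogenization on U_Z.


f(x, y) = -2*x**2 - 2*x*y + x + 2*y + 1

On U_Z we set Z = 1. Each monomial c·X^i·Y^j·Z^k in F becomes c·x^i·y^j·1^k = c·x^i·y^j.
Substituting Z = 1: F(X, Y, 1) = -2*x**2 - 2*x*y + x + 2*y + 1.
Note: deg(f) ≤ deg(F) = 2; strict inequality happens when F is divisible by Z (lost terms).


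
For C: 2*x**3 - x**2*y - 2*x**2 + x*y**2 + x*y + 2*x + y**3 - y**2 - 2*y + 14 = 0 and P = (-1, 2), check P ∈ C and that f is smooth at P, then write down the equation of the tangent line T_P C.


Tangent line at P: 22*x + 22 = 0.

Step 1: f(-1, 2) = 0, so P lies on C.
Step 2: partial derivatives
  f_x(x, y) = 6*x**2 - 2*x*y - 4*x + y**2 + y + 2, f_y(x, y) = -x**2 + 2*x*y + x + 3*y**2 - 2*y - 2.
  f_x(P) = 22, f_y(P) = 0 (gradient nonzero, so P is smooth).
Step 3: tangent line at P: 22·(x − -1) + 0·(y − 2) = 0.
Expanding: 22*x + 22 = 0.


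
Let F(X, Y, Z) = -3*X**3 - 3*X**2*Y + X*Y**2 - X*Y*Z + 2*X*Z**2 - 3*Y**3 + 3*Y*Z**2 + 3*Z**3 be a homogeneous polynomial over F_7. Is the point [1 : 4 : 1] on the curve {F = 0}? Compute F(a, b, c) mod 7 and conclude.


F(1,4,1) ≡ 4 (mod 7); P is NOT on the curve.

Evaluate F(1, 4, 1) term-by-term (mod 7).
  -3*X**3 ↦ -3·1·1·1 = -3
  -3*X**2*Y ↦ -3·1·4·1 = -12
  X*Y**2 ↦ 1·1·16·1 = 16
  -X*Y*Z ↦ -1·1·4·1 = -4
  2*X*Z**2 ↦ 2·1·1·1 = 2
  -3*Y**3 ↦ -3·1·64·1 = -192
  3*Y*Z**2 ↦ 3·1·4·1 = 12
  3*Z**3 ↦ 3·1·1·1 = 3
Sum: F(1, 4, 1) = (-3) + (-12) + (16) + (-4) + (2) + (-192) + (12) + (3) = -178.
Reducing mod 7: -178 ≡ 4 (mod 7).
Since F(a, b, c) ≡ 4 ≠ 0 (mod 7), P does NOT lie on the curve.


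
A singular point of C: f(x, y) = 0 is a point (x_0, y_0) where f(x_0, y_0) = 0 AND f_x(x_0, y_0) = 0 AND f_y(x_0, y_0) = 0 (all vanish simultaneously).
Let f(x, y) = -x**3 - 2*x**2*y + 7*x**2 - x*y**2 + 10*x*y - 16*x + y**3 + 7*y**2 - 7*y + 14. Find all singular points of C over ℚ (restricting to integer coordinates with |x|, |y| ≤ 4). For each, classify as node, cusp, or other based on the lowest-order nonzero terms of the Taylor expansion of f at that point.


Singular points: {(3, -1)}; classification: cusp.

Compute partial derivatives:
  f_x = -3*x**2 - 4*x*y + 14*x - y**2 + 10*y - 16.
  f_y = -2*x**2 - 2*x*y + 10*x + 3*y**2 + 14*y - 7.
Scan x_0 ∈ {−4, ..., 4}. For each x_0, f_y(x_0, y) is a polynomial in y; find its integer roots y ∈ {−4, ..., 4}, then test f_x and f at those candidates.
  x = -4: f_y(-4, y) = 3*y**2 + 22*y - 79; no integer root y with |y| ≤ 4.
  x = -3: f_y(-3, y) = 3*y**2 + 20*y - 55; no integer root y with |y| ≤ 4.
  x = -2: f_y(-2, y) = 3*y**2 + 18*y - 35; no integer root y with |y| ≤ 4.
  x = -1: f_y(-1, y) = 3*y**2 + 16*y - 19; vanishes at y ∈ {1}. (-1, 1): f_x = -20 ≠ 0.
  x = 0: f_y(0, y) = 3*y**2 + 14*y - 7; no integer root y with |y| ≤ 4.
  x = 1: f_y(1, y) = 3*y**2 + 12*y + 1; no integer root y with |y| ≤ 4.
  x = 2: f_y(2, y) = 3*y**2 + 10*y + 5; no integer root y with |y| ≤ 4.
  x = 3: f_y(3, y) = 3*y**2 + 8*y + 5; vanishes at y ∈ {-1}. (3, -1): f_x = 0, f = 0 — SINGULAR.
  x = 4: f_y(4, y) = 3*y**2 + 6*y + 1; no integer root y with |y| ≤ 4.
Only singular point on the grid: (3, -1).
Classify: substitute x = 3 + u, y = -1 + v and expand: f = -u**3 - 2*u**2*v - u*v**2 + v**3 + v**2.
No constant or linear terms (consistent with a singular point). Quadratic part: v**2. Cubic part: -u**3 - 2*u**2*v - u*v**2 + v**3.
The quadratic part v**2 is a perfect square, so there is a single (double) tangent line v = 0, i.e. y = -1. Restricting the cubic part to that line (v = 0) leaves -u**3 ≠ 0, so f is not divisible by v and the branch is v² ≈ u**3 to lowest order — this is a cusp.
Classification: cusp.


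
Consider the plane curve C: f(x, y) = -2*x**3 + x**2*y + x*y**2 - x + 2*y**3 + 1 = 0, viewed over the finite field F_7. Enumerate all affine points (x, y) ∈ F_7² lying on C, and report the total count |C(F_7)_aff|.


Affine F_7-points: {(2, 6), (3, 0), (3, 1), (4, 3), (5, 2), (6, 6)}; count = 6.

For each of the 49 pairs (x, y) ∈ F_7², evaluate f(x, y) mod 7. Record the zeros.
  x = 0: [0↦1, 1↦3, 2↦3, 3↦6, 4↦3, 5↦6, 6↦6]  zeros at y ∈ ∅
  x = 1: [0↦5, 1↦2, 2↦6, 3↦1, 4↦6, 5↦5, 6↦3]  zeros at y ∈ ∅
  x = 2: [0↦4, 1↦5, 2↦1, 3↦4, 4↦5, 5↦2, 6↦0]  zeros at y ∈ {6}
  x = 3: [0↦0, 1↦0, 2↦4, 3↦3, 4↦2, 5↦6, 6↦6]  zeros at y ∈ {0, 1}
  x = 4: [0↦2, 1↦3, 2↦3, 3↦0, 4↦6, 5↦5, 6↦2]  zeros at y ∈ {3}
  x = 5: [0↦5, 1↦2, 2↦0, 3↦4, 4↦5, 5↦1, 6↦4]  zeros at y ∈ {2}
  x = 6: [0↦4, 1↦6, 2↦4, 3↦3, 4↦1, 5↦3, 6↦0]  zeros at y ∈ {6}
Collecting zeros: affine points = {(2, 6), (3, 0), (3, 1), (4, 3), (5, 2), (6, 6)}.
Total count |C(F_7)_aff| = 6.


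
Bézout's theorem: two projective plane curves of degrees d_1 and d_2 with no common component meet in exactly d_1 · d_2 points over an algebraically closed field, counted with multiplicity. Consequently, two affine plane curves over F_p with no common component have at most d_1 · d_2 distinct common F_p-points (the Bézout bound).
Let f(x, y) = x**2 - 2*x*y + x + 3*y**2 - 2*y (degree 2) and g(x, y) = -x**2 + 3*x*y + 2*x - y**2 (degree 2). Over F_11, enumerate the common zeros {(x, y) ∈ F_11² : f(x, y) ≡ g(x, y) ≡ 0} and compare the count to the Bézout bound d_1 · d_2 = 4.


Common zeros: {(0, 0)}; count = 1; Bézout bound = 4.

deg(f) = 2, deg(g) = 2, so Bézout bound = 4.
Scan x ∈ F_11. For each x, list the y ∈ F_11 with f(x, y) ≡ 0 and those with g(x, y) ≡ 0 (mod 11); the common zeros in that column are the intersection.
  x = 0: f ≡ 0 at y ∈ {0, 8}; g ≡ 0 at y ∈ {0}; common: {0}.
  x = 1: f ≡ 0 at y ∈ {7, 9}; g ≡ 0 at y ∈ ∅; common: ∅.
  x = 2: f ≡ 0 at y ∈ ∅; g ≡ 0 at y ∈ {0, 6}; common: ∅.
  x = 3: f ≡ 0 at y ∈ ∅; g ≡ 0 at y ∈ {2, 7}; common: ∅.
  x = 4: f ≡ 0 at y ∈ {8, 10}; g ≡ 0 at y ∈ ∅; common: ∅.
  x = 5: f ≡ 0 at y ∈ {6, 9}; g ≡ 0 at y ∈ {2}; common: ∅.
  x = 6: f ≡ 0 at y ∈ {6}; g ≡ 0 at y ∈ ∅; common: ∅.
  x = 7: f ≡ 0 at y ∈ ∅; g ≡ 0 at y ∈ {4, 6}; common: ∅.
  x = 8: f ≡ 0 at y ∈ ∅; g ≡ 0 at y ∈ ∅; common: ∅.
  x = 9: f ≡ 0 at y ∈ ∅; g ≡ 0 at y ∈ {7, 9}; common: ∅.
  x = 10: f ≡ 0 at y ∈ {0}; g ≡ 0 at y ∈ ∅; common: ∅.
Collecting: common zeros = {(0, 0)}, so the count is 1.
Comparison with the Bézout bound: 1 ≤ 4 = deg(f)·deg(g), as expected for curves with no common component (the affine F_11-count falls short of the bound because intersections may lie at infinity, over extension fields, or carry multiplicity).


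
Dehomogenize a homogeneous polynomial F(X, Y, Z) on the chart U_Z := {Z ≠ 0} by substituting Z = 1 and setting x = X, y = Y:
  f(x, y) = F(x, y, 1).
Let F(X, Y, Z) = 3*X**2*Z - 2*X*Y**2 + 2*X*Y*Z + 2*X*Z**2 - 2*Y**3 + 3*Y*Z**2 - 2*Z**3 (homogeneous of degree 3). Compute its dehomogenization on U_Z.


f(x, y) = 3*x**2 - 2*x*y**2 + 2*x*y + 2*x - 2*y**3 + 3*y - 2

On U_Z we set Z = 1. Each monomial c·X^i·Y^j·Z^k in F becomes c·x^i·y^j·1^k = c·x^i·y^j.
Substituting Z = 1: F(X, Y, 1) = 3*x**2 - 2*x*y**2 + 2*x*y + 2*x - 2*y**3 + 3*y - 2.
Note: deg(f) ≤ deg(F) = 3; strict inequality happens when F is divisible by Z (lost terms).


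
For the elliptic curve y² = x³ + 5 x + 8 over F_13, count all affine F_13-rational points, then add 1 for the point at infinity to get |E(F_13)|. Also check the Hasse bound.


Affine points = {(1, 1), (1, 12), (2, 0), (4, 1), (4, 12), (7, 3), (7, 10), (8, 1), (8, 12), (11, 4), (11, 9)}; affine count = 11; |E(F_13)| = 12.

Discriminant check: Δ ∝ 4a³ + 27b² = 4·5³ + 27·8² = 4·125 + 27·64 ≡ 5 (mod 13). Nonzero ⇒ E is nonsingular.
For each x ∈ F_13, compute rhs = x³ + 5·x + 8 mod 13, then count y ∈ F_13 with y² ≡ rhs.
  x = 0: rhs = 8, matching y values: none (0 points).
  x = 1: rhs = 1, matching y values: 1, 12 (2 points).
  x = 2: rhs = 0, matching y values: 0 (1 points).
  x = 3: rhs = 11, matching y values: none (0 points).
  x = 4: rhs = 1, matching y values: 1, 12 (2 points).
  x = 5: rhs = 2, matching y values: none (0 points).
  x = 6: rhs = 7, matching y values: none (0 points).
  x = 7: rhs = 9, matching y values: 3, 10 (2 points).
  x = 8: rhs = 1, matching y values: 1, 12 (2 points).
  x = 9: rhs = 2, matching y values: none (0 points).
  x = 10: rhs = 5, matching y values: none (0 points).
  x = 11: rhs = 3, matching y values: 4, 9 (2 points).
  x = 12: rhs = 2, matching y values: none (0 points).
Total affine count: 11.
Full point count |E(F_13)| = 11 + 1 = 12.
Hasse bound: |12 − (13+1)| = |-2| = 2 ≤ 2√13 ≈ 7.2111 ✓.


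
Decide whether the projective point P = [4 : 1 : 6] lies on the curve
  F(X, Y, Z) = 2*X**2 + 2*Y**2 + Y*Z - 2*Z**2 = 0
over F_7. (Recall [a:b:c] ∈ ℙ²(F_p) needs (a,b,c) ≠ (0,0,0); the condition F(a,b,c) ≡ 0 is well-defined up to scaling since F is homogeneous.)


F(4,1,6) ≡ 3 (mod 7); P is NOT on the curve.

Evaluate F(4, 1, 6) term-by-term (mod 7).
  2*X**2 ↦ 2·16·1·1 = 32
  2*Y**2 ↦ 2·1·1·1 = 2
  Y*Z ↦ 1·1·1·6 = 6
  -2*Z**2 ↦ -2·1·1·36 = -72
Sum: F(4, 1, 6) = (32) + (2) + (6) + (-72) = -32.
Reducing mod 7: -32 ≡ 3 (mod 7).
Since F(a, b, c) ≡ 3 ≠ 0 (mod 7), P does NOT lie on the curve.


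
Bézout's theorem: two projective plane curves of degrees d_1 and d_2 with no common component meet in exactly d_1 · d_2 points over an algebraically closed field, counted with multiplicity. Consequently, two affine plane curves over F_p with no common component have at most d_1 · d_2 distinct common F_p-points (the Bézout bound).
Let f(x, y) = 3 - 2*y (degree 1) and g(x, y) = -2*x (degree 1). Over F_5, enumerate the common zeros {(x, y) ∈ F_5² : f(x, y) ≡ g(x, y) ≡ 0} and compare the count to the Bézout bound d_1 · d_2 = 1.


Common zeros: {(0, 4)}; count = 1; Bézout bound = 1.

deg(f) = 1, deg(g) = 1, so Bézout bound = 1.
Scan x ∈ F_5. For each x, list the y ∈ F_5 with f(x, y) ≡ 0 and those with g(x, y) ≡ 0 (mod 5); the common zeros in that column are the intersection.
  x = 0: f ≡ 0 at y ∈ {4}; g ≡ 0 at y ∈ {0, 1, 2, 3, 4}; common: {4}.
  x = 1: f ≡ 0 at y ∈ {4}; g ≡ 0 at y ∈ ∅; common: ∅.
  x = 2: f ≡ 0 at y ∈ {4}; g ≡ 0 at y ∈ ∅; common: ∅.
  x = 3: f ≡ 0 at y ∈ {4}; g ≡ 0 at y ∈ ∅; common: ∅.
  x = 4: f ≡ 0 at y ∈ {4}; g ≡ 0 at y ∈ ∅; common: ∅.
Collecting: common zeros = {(0, 4)}, so the count is 1.
Comparison with the Bézout bound: 1 ≤ 1 = deg(f)·deg(g), as expected for curves with no common component (the bound is attained).


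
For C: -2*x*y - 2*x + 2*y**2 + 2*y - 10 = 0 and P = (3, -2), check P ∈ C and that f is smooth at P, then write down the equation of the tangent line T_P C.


Tangent line at P: 2*x - 12*y - 30 = 0.

Step 1: f(3, -2) = 0, so P lies on C.
Step 2: partial derivatives
  f_x(x, y) = -2*y - 2, f_y(x, y) = -2*x + 4*y + 2.
  f_x(P) = 2, f_y(P) = -12 (gradient nonzero, so P is smooth).
Step 3: tangent line at P: 2·(x − 3) + -12·(y − -2) = 0.
Expanding: 2*x - 12*y - 30 = 0.


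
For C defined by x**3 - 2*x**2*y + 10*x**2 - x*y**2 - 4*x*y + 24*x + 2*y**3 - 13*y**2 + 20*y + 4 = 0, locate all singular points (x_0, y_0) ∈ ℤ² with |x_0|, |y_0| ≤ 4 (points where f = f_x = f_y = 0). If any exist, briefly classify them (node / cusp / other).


Singular points: {(-2, 2)}; classification: cusp.

Compute partial derivatives:
  f_x = 3*x**2 - 4*x*y + 20*x - y**2 - 4*y + 24.
  f_y = -2*x**2 - 2*x*y - 4*x + 6*y**2 - 26*y + 20.
Scan x_0 ∈ {−4, ..., 4}. For each x_0, f_y(x_0, y) is a polynomial in y; find its integer roots y ∈ {−4, ..., 4}, then test f_x and f at those candidates.
  x = -4: f_y(-4, y) = 6*y**2 - 18*y + 4; no integer root y with |y| ≤ 4.
  x = -3: f_y(-3, y) = 6*y**2 - 20*y + 14; vanishes at y ∈ {1}. (-3, 1): f_x = -2 ≠ 0.
  x = -2: f_y(-2, y) = 6*y**2 - 22*y + 20; vanishes at y ∈ {2}. (-2, 2): f_x = 0, f = 0 — SINGULAR.
  x = -1: f_y(-1, y) = 6*y**2 - 24*y + 22; no integer root y with |y| ≤ 4.
  x = 0: f_y(0, y) = 6*y**2 - 26*y + 20; vanishes at y ∈ {1}. (0, 1): f_x = 19 ≠ 0.
  x = 1: f_y(1, y) = 6*y**2 - 28*y + 14; no integer root y with |y| ≤ 4.
  x = 2: f_y(2, y) = 6*y**2 - 30*y + 4; no integer root y with |y| ≤ 4.
  x = 3: f_y(3, y) = 6*y**2 - 32*y - 10; no integer root y with |y| ≤ 4.
  x = 4: f_y(4, y) = 6*y**2 - 34*y - 28; no integer root y with |y| ≤ 4.
Only singular point on the grid: (-2, 2).
Classify: substitute x = -2 + u, y = 2 + v and expand: f = u**3 - 2*u**2*v - u*v**2 + 2*v**3 + v**2.
No constant or linear terms (consistent with a singular point). Quadratic part: v**2. Cubic part: u**3 - 2*u**2*v - u*v**2 + 2*v**3.
The quadratic part v**2 is a perfect square, so there is a single (double) tangent line v = 0, i.e. y = 2. Restricting the cubic part to that line (v = 0) leaves u**3 ≠ 0, so f is not divisible by v and the branch is v² ≈ -u**3 to lowest order — this is a cusp.
Classification: cusp.


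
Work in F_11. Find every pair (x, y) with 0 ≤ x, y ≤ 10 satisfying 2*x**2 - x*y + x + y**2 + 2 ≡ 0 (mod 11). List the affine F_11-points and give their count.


Affine F_11-points: {(0, 3), (0, 8), (1, 3), (1, 9), (2, 1), (3, 5), (3, 9), (9, 1), (9, 8), (10, 5)}; count = 10.

For each of the 121 pairs (x, y) ∈ F_11², evaluate f(x, y) mod 11. Record the zeros.
  x = 0: [0↦2, 1↦3, 2↦6, 3↦0, 4↦7, 5↦5, 6↦5, 7↦7, 8↦0, 9↦6, 10↦3]  zeros at y ∈ {3, 8}
  x = 1: [0↦5, 1↦5, 2↦7, 3↦0, 4↦6, 5↦3, 6↦2, 7↦3, 8↦6, 9↦0, 10↦7]  zeros at y ∈ {3, 9}
  x = 2: [0↦1, 1↦0, 2↦1, 3↦4, 4↦9, 5↦5, 6↦3, 7↦3, 8↦5, 9↦9, 10↦4]  zeros at y ∈ {1}
  x = 3: [0↦1, 1↦10, 2↦10, 3↦1, 4↦5, 5↦0, 6↦8, 7↦7, 8↦8, 9↦0, 10↦5]  zeros at y ∈ {5, 9}
  x = 4: [0↦5, 1↦2, 2↦1, 3↦2, 4↦5, 5↦10, 6↦6, 7↦4, 8↦4, 9↦6, 10↦10]  zeros at y ∈ ∅
  x = 5: [0↦2, 1↦9, 2↦7, 3↦7, 4↦9, 5↦2, 6↦8, 7↦5, 8↦4, 9↦5, 10↦8]  zeros at y ∈ ∅
  x = 6: [0↦3, 1↦9, 2↦6, 3↦5, 4↦6, 5↦9, 6↦3, 7↦10, 8↦8, 9↦8, 10↦10]  zeros at y ∈ ∅
  x = 7: [0↦8, 1↦2, 2↦9, 3↦7, 4↦7, 5↦9, 6↦2, 7↦8, 8↦5, 9↦4, 10↦5]  zeros at y ∈ ∅
  x = 8: [0↦6, 1↦10, 2↦5, 3↦2, 4↦1, 5↦2, 6↦5, 7↦10, 8↦6, 9↦4, 10↦4]  zeros at y ∈ ∅
  x = 9: [0↦8, 1↦0, 2↦5, 3↦1, 4↦10, 5↦10, 6↦1, 7↦5, 8↦0, 9↦8, 10↦7]  zeros at y ∈ {1, 8}
  x = 10: [0↦3, 1↦5, 2↦9, 3↦4, 4↦1, 5↦0, 6↦1, 7↦4, 8↦9, 9↦5, 10↦3]  zeros at y ∈ {5}
Collecting zeros: affine points = {(0, 3), (0, 8), (1, 3), (1, 9), (2, 1), (3, 5), (3, 9), (9, 1), (9, 8), (10, 5)}.
Total count |C(F_11)_aff| = 10.
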